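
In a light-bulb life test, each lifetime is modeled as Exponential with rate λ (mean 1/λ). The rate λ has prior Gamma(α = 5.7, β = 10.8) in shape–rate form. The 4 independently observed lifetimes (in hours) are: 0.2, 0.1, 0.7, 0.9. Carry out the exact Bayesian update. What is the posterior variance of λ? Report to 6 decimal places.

0.060140

With a Gamma(shape α, rate β) prior on the exponential rate λ, the posterior after n observations with total T = Σxᵢ is Gamma(α+n, β+T).
Sum of observations T = 1.9 hours; n = 4.
Posterior: Gamma(5.7+4, 10.8+1.9) = Gamma(9.7, 12.7).
Var = α/β² = 0.060140.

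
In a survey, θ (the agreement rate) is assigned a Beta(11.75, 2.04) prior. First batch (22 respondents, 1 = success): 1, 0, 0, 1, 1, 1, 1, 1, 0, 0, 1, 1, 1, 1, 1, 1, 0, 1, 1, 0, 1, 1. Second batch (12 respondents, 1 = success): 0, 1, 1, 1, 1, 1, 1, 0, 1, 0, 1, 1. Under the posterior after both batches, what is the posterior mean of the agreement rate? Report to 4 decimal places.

The Beta prior is conjugate to a Binomial/Bernoulli likelihood; the update adds successes to α and failures to β.
After batch 1: Beta(11.75+16, 2.04+6) = Beta(27.75, 8.04).
After batch 2: Beta(27.75+9, 8.04+3) = Beta(36.75, 11.04).
Posterior mean = α/(α+β) = 36.75/47.79 = 0.7690.

0.7690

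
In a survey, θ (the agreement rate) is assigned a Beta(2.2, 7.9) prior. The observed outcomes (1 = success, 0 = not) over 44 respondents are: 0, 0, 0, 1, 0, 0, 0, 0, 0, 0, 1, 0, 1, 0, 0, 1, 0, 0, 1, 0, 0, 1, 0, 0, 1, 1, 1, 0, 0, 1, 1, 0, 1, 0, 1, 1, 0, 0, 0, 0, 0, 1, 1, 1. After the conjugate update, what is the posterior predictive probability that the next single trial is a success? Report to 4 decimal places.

The Beta prior is conjugate to a Binomial/Bernoulli likelihood; the update adds successes to α and failures to β.
Posterior: Beta(α+k, β+n−k) = Beta(2.2+17, 7.9+27) = Beta(19.2, 34.9).
For a single future Bernoulli trial, P(success | data) = α/(α+β) = 0.3549.

0.3549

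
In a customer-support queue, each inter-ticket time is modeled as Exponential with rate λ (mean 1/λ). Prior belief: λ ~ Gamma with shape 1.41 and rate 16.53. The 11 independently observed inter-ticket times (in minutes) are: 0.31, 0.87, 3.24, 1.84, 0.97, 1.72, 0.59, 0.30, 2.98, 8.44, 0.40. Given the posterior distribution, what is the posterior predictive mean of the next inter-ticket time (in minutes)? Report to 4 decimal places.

3.3471

With a Gamma(shape α, rate β) prior on the exponential rate λ, the posterior after n observations with total T = Σxᵢ is Gamma(α+n, β+T).
Sum of observations T = 21.66 minutes; n = 11.
Posterior: Gamma(1.41+11, 16.53+21.66) = Gamma(12.41, 38.19).
The predictive distribution for the next observation is Lomax; its mean is β/(α−1) = 38.19/11.41 = 3.3471.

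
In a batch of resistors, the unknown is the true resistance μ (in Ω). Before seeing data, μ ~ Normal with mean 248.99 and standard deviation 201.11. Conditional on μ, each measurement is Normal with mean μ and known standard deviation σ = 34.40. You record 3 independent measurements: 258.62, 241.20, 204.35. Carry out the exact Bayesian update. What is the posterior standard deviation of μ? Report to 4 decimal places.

19.7647

For Normal data with known variance σ², a Normal(μ₀, σ₀²) prior on μ is conjugate. Posterior precision = 1/σ₀² + n/σ²; posterior mean is the precision-weighted average of μ₀ and x̄.
σ₀² = 201.11² = 40445.2321, σ² = 34.40² = 1183.36; σ² + n·σ₀² = 1183.36 + 3·40445.2321 = 122519.0563.
Posterior precision = 1/σ₀² + n/σ² = 1/40445.2321 + 3/1183.36 = (σ² + n·σ₀²)/(σ₀²σ²) = 122519.0563/(40445.2321·1183.36); posterior variance σₙ² = σ₀²σ²/(σ² + n·σ₀²) = 40445.2321·1183.36/122519.0563 = 390.643475.
Posterior SD = √σₙ² = √(40445.2321·1183.36/122519.0563) = 19.7647.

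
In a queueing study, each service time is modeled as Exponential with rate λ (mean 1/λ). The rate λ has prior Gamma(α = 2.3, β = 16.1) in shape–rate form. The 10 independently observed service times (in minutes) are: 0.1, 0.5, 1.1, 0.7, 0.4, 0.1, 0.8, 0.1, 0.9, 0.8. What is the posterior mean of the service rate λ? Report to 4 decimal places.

With a Gamma(shape α, rate β) prior on the exponential rate λ, the posterior after n observations with total T = Σxᵢ is Gamma(α+n, β+T).
Sum of observations T = 5.5 minutes; n = 10.
Posterior: Gamma(2.3+10, 16.1+5.5) = Gamma(12.3, 21.6).
Posterior mean of λ = α/β = 12.3/21.6 = 0.5694.

0.5694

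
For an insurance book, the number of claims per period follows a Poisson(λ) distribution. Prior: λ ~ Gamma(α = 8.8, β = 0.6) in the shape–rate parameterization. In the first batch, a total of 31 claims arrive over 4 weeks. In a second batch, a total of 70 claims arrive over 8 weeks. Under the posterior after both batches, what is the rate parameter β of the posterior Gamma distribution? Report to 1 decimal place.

12.6

With a Gamma(shape α, rate β) prior, the Poisson likelihood is conjugate: the posterior is Gamma(α + ΣXᵢ, β + n).
After batch 1: Gamma(α+S, β+n) = Gamma(8.8+31, 0.6+4) = Gamma(39.8, 4.6).
After batch 2: Gamma(α+S, β+n) = Gamma(39.8+70, 4.6+8) = Gamma(109.8, 12.6).
Posterior β = 12.6.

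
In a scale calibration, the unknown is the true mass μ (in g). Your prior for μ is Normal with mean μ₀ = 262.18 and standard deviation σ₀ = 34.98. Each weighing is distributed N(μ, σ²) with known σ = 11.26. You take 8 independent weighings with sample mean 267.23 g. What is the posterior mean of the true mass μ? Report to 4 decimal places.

For Normal data with known variance σ², a Normal(μ₀, σ₀²) prior on μ is conjugate. Posterior precision = 1/σ₀² + n/σ²; posterior mean is the precision-weighted average of μ₀ and x̄.
n·x̄ = 8·267.23 = 2137.84.
σ₀² = 34.98² = 1223.6004, σ² = 11.26² = 126.7876; σ² + n·σ₀² = 126.7876 + 8·1223.6004 = 9915.5908.
Posterior mean = (μ₀/σ₀² + n·x̄/σ²)/(1/σ₀² + n/σ²) = (σ²·μ₀ + σ₀²·n·x̄)/(σ² + n·σ₀²) = (126.7876·262.18 + 1223.6004·2137.84)/9915.5908 = 2649103.052104/9915.5908 = 267.1654.

267.1654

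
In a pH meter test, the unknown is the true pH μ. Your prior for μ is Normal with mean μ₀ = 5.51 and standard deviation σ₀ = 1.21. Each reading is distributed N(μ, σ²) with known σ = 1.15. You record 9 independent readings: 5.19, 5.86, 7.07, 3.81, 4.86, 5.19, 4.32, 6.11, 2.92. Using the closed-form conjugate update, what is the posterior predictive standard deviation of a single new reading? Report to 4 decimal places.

1.2067

For Normal data with known variance σ², a Normal(μ₀, σ₀²) prior on μ is conjugate. Posterior precision = 1/σ₀² + n/σ²; posterior mean is the precision-weighted average of μ₀ and x̄.
σ₀² = 1.21² = 1.4641, σ² = 1.15² = 1.3225; σ² + n·σ₀² = 1.3225 + 9·1.4641 = 14.4994.
Posterior precision = 1/σ₀² + n/σ² = 1/1.4641 + 9/1.3225 = (σ² + n·σ₀²)/(σ₀²σ²) = 14.4994/(1.4641·1.3225); posterior variance σₙ² = σ₀²σ²/(σ² + n·σ₀²) = 1.4641·1.3225/14.4994 = 0.133542.
Predictive variance for one new observation = σₙ² + σ² = 1.4641·1.3225/14.4994 + 1.3225 = σ²·(σ₀² + 14.4994)/14.4994 = 1.3225·15.9635/14.4994 = 1.456042; SD = √(1.3225·15.9635/14.4994) = 1.2067.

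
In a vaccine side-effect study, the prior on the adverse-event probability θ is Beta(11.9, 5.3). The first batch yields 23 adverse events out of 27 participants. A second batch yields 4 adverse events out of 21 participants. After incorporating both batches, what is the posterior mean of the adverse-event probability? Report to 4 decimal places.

0.5966

The Beta prior is conjugate to a Binomial/Bernoulli likelihood; the update adds successes to α and failures to β.
After batch 1: Beta(11.9+23, 5.3+4) = Beta(34.9, 9.3).
After batch 2: Beta(34.9+4, 9.3+17) = Beta(38.9, 26.3).
Posterior mean = α/(α+β) = 38.9/65.2 = 0.5966.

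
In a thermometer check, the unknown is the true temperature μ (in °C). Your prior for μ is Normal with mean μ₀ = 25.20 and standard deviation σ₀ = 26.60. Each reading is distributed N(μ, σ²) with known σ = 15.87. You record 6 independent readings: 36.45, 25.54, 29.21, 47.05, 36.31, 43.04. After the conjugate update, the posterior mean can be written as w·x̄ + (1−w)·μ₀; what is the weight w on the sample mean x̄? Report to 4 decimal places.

For Normal data with known variance σ², a Normal(μ₀, σ₀²) prior on μ is conjugate. Posterior precision = 1/σ₀² + n/σ²; posterior mean is the precision-weighted average of μ₀ and x̄.
σ₀² = 26.60² = 707.56, σ² = 15.87² = 251.8569. Prior precision 1/σ₀² = 1/707.56; data precision n/σ² = 6/251.8569.
w = (n/σ²)/(1/σ₀² + n/σ²) = n·σ₀²/(σ² + n·σ₀²) = 6·707.56/(251.8569 + 6·707.56) = 4245.36/4497.2169 = 0.9440.

0.9440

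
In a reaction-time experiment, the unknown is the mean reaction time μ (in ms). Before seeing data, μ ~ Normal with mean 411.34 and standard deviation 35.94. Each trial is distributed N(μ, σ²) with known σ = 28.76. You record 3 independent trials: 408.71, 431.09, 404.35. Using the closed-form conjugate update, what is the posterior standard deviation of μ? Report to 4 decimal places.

15.0736

For Normal data with known variance σ², a Normal(μ₀, σ₀²) prior on μ is conjugate. Posterior precision = 1/σ₀² + n/σ²; posterior mean is the precision-weighted average of μ₀ and x̄.
σ₀² = 35.94² = 1291.6836, σ² = 28.76² = 827.1376; σ² + n·σ₀² = 827.1376 + 3·1291.6836 = 4702.1884.
Posterior precision = 1/σ₀² + n/σ² = 1/1291.6836 + 3/827.1376 = (σ² + n·σ₀²)/(σ₀²σ²) = 4702.1884/(1291.6836·827.1376); posterior variance σₙ² = σ₀²σ²/(σ² + n·σ₀²) = 1291.6836·827.1376/4702.1884 = 227.213370.
Posterior SD = √σₙ² = √(1291.6836·827.1376/4702.1884) = 15.0736.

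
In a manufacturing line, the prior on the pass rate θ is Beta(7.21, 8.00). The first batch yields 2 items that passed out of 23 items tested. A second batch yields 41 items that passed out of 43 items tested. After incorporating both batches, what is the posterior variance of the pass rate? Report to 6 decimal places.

The Beta prior is conjugate to a Binomial/Bernoulli likelihood; the update adds successes to α and failures to β.
After batch 1: Beta(7.21+2, 8.00+21) = Beta(9.21, 29.00).
After batch 2: Beta(9.21+41, 29.00+2) = Beta(50.21, 31.00).
Var = αβ/((α+β)²(α+β+1)) = 50.21·31.00/(81.21²·82.21) = 0.002871.

0.002871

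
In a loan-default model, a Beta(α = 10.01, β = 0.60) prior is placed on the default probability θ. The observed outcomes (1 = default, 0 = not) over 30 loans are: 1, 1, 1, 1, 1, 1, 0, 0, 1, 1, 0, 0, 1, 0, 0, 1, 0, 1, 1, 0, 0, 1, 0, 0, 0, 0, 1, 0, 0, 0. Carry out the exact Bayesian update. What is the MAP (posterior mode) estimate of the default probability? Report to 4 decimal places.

The Beta prior is conjugate to a Binomial/Bernoulli likelihood; the update adds successes to α and failures to β.
Posterior: Beta(α+k, β+n−k) = Beta(10.01+14, 0.60+16) = Beta(24.01, 16.60).
Mode of Beta(a,b) for a,b>1 is (a−1)/(a+b−2) = 23.01/38.61 = 0.5960.

0.5960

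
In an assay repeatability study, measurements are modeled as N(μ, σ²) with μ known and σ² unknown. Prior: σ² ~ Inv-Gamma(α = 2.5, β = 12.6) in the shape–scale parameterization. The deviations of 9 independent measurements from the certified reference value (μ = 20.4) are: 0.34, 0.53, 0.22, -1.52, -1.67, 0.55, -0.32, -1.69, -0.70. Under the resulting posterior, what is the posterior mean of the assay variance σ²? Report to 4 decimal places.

With known mean μ and an Inverse-Gamma(α, β) prior on σ², the Normal likelihood is conjugate: posterior is Inv-Gamma(α + n/2, β + Σ(xᵢ−μ)²/2).
Σ(xᵢ−μ)² = (0.34)² + (0.53)² + (0.22)² + (-1.52)² + (-1.67)² + (0.55)² + (-0.32)² + (-1.69)² + (-0.70)² = 9.2952.
Posterior: Inv-Gamma(2.5 + 9/2, 12.6 + 9.2952/2) = Inv-Gamma(7.00, 17.24760).
E[σ²|data] = β/(α−1) = 17.24760/6.00 = 2.8746.

2.8746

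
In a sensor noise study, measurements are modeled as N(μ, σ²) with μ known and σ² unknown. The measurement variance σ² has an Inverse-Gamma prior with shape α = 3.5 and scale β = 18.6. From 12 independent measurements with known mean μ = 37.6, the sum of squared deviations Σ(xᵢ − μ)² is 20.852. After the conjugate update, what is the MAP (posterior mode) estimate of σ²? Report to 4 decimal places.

2.7644

With known mean μ and an Inverse-Gamma(α, β) prior on σ², the Normal likelihood is conjugate: posterior is Inv-Gamma(α + n/2, β + Σ(xᵢ−μ)²/2).
Posterior: Inv-Gamma(3.5 + 12/2, 18.6 + 20.852/2) = Inv-Gamma(9.50, 29.0260).
Mode = β/(α+1) = 29.0260/10.50 = 2.7644.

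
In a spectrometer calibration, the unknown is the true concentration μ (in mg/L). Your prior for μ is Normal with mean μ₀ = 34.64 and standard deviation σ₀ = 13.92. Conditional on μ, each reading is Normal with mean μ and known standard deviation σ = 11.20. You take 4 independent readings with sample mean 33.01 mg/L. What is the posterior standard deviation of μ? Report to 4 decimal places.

For Normal data with known variance σ², a Normal(μ₀, σ₀²) prior on μ is conjugate. Posterior precision = 1/σ₀² + n/σ²; posterior mean is the precision-weighted average of μ₀ and x̄.
σ₀² = 13.92² = 193.7664, σ² = 11.20² = 125.44; σ² + n·σ₀² = 125.44 + 4·193.7664 = 900.5056.
Posterior precision = 1/σ₀² + n/σ² = 1/193.7664 + 4/125.44 = (σ² + n·σ₀²)/(σ₀²σ²) = 900.5056/(193.7664·125.44); posterior variance σₙ² = σ₀²σ²/(σ² + n·σ₀²) = 193.7664·125.44/900.5056 = 26.991567.
Posterior SD = √σₙ² = √(193.7664·125.44/900.5056) = 5.1953.

5.1953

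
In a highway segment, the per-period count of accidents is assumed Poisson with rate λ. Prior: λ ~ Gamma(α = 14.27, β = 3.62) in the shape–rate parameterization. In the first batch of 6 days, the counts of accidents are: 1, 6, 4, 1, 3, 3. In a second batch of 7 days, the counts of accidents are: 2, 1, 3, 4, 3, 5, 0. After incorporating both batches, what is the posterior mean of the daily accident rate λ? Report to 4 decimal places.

With a Gamma(shape α, rate β) prior, the Poisson likelihood is conjugate: the posterior is Gamma(α + ΣXᵢ, β + n).
Batch 1: sum of counts S = 18 over n = 6 days.
After batch 1: Gamma(α+S, β+n) = Gamma(14.27+18, 3.62+6) = Gamma(32.27, 9.62).
Batch 2: sum of counts S = 18 over n = 7 days.
After batch 2: Gamma(α+S, β+n) = Gamma(32.27+18, 9.62+7) = Gamma(50.27, 16.62).
Posterior mean = α/β = 50.27/16.62 = 3.0247.

3.0247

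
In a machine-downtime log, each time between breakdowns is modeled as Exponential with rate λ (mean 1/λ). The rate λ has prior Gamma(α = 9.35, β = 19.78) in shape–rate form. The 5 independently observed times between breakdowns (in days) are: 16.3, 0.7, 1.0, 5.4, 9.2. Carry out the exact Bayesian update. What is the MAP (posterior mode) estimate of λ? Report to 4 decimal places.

With a Gamma(shape α, rate β) prior on the exponential rate λ, the posterior after n observations with total T = Σxᵢ is Gamma(α+n, β+T).
Sum of observations T = 32.6 days; n = 5.
Posterior: Gamma(9.35+5, 19.78+32.6) = Gamma(14.35, 52.38).
Mode = (α−1)/β = 0.2549.

0.2549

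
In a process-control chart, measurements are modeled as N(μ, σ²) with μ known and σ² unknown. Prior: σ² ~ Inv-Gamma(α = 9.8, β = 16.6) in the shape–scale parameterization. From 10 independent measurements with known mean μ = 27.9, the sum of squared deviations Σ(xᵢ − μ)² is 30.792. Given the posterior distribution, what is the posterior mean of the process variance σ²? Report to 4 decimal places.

2.3186

With known mean μ and an Inverse-Gamma(α, β) prior on σ², the Normal likelihood is conjugate: posterior is Inv-Gamma(α + n/2, β + Σ(xᵢ−μ)²/2).
Posterior: Inv-Gamma(9.8 + 10/2, 16.6 + 30.792/2) = Inv-Gamma(14.80, 31.9960).
E[σ²|data] = β/(α−1) = 31.9960/13.80 = 2.3186.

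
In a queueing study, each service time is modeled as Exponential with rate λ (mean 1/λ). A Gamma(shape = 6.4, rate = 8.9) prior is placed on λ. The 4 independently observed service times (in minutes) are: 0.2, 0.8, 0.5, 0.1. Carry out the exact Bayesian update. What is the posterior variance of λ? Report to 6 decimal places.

0.094331

With a Gamma(shape α, rate β) prior on the exponential rate λ, the posterior after n observations with total T = Σxᵢ is Gamma(α+n, β+T).
Sum of observations T = 1.6 minutes; n = 4.
Posterior: Gamma(6.4+4, 8.9+1.6) = Gamma(10.4, 10.5).
Var = α/β² = 0.094331.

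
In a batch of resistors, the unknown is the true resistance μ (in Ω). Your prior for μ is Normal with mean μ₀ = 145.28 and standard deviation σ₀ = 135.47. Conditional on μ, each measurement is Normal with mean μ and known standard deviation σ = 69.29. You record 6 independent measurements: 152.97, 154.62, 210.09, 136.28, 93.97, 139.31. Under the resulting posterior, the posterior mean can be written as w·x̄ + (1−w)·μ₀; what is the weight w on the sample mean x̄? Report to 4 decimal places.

0.9582

For Normal data with known variance σ², a Normal(μ₀, σ₀²) prior on μ is conjugate. Posterior precision = 1/σ₀² + n/σ²; posterior mean is the precision-weighted average of μ₀ and x̄.
σ₀² = 135.47² = 18352.1209, σ² = 69.29² = 4801.1041. Prior precision 1/σ₀² = 1/18352.1209; data precision n/σ² = 6/4801.1041.
w = (n/σ²)/(1/σ₀² + n/σ²) = n·σ₀²/(σ² + n·σ₀²) = 6·18352.1209/(4801.1041 + 6·18352.1209) = 110112.7254/114913.8295 = 0.9582.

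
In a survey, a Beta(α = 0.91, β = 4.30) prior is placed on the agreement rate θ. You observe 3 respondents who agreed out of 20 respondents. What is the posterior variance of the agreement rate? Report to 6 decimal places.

The Beta prior is conjugate to a Binomial/Bernoulli likelihood; the update adds successes to α and failures to β.
Posterior: Beta(α+k, β+n−k) = Beta(0.91+3, 4.30+17) = Beta(3.91, 21.30).
Var = αβ/((α+β)²(α+β+1)) = 3.91·21.30/(25.21²·26.21) = 0.005000.

0.005000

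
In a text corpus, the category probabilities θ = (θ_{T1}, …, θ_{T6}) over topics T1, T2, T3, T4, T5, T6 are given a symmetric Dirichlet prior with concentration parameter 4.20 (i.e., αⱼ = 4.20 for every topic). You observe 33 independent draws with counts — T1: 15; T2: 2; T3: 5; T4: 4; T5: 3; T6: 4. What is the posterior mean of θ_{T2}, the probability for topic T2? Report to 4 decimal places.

0.1065

The Dirichlet prior is conjugate to the Multinomial likelihood: each posterior αⱼ = prior αⱼ + observed count nⱼ.
Posterior concentration: (19.20, 6.20, 9.20, 8.20, 7.20, 8.20), total = 58.20.
E[θ_{T2}|data] = α_{T2}/Σα = 6.20/58.20 = 0.1065.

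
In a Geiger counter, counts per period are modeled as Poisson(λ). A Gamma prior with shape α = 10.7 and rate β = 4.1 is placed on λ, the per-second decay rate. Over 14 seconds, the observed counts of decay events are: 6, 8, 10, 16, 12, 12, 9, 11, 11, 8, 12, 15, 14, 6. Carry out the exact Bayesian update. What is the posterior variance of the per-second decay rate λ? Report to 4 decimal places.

0.4905

With a Gamma(shape α, rate β) prior, the Poisson likelihood is conjugate: the posterior is Gamma(α + ΣXᵢ, β + n).
Sum of counts S = 150 over n = 14 seconds.
Posterior: Gamma(α+S, β+n) = Gamma(10.7+150, 4.1+14) = Gamma(160.7, 18.1).
Var = α/β² = 160.7/18.1² = 0.4905.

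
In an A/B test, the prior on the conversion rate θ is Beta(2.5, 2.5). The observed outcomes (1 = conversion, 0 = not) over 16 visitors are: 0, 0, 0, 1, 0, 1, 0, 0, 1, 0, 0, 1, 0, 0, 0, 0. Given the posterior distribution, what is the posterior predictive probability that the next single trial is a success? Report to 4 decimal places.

The Beta prior is conjugate to a Binomial/Bernoulli likelihood; the update adds successes to α and failures to β.
Posterior: Beta(α+k, β+n−k) = Beta(2.5+4, 2.5+12) = Beta(6.5, 14.5).
For a single future Bernoulli trial, P(success | data) = α/(α+β) = 0.3095.

0.3095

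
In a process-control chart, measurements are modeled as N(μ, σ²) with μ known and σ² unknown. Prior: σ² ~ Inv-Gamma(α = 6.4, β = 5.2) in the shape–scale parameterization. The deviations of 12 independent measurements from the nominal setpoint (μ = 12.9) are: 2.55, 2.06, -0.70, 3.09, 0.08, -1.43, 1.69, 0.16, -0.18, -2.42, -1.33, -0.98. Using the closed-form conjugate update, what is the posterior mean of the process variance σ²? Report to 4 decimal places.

With known mean μ and an Inverse-Gamma(α, β) prior on σ², the Normal likelihood is conjugate: posterior is Inv-Gamma(α + n/2, β + Σ(xᵢ−μ)²/2).
Σ(xᵢ−μ)² = (2.55)² + (2.06)² + (-0.70)² + (3.09)² + (0.08)² + (-1.43)² + (1.69)² + (0.16)² + (-0.18)² + (-2.42)² + (-1.33)² + (-0.98)² = 34.3353.
Posterior: Inv-Gamma(6.4 + 12/2, 5.2 + 34.3353/2) = Inv-Gamma(12.40, 22.36765).
E[σ²|data] = β/(α−1) = 22.36765/11.40 = 1.9621.

1.9621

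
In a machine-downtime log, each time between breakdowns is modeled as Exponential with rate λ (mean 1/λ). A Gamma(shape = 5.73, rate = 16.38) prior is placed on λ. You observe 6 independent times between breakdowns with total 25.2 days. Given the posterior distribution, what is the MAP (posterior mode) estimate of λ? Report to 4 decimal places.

0.2581

With a Gamma(shape α, rate β) prior on the exponential rate λ, the posterior after n observations with total T = Σxᵢ is Gamma(α+n, β+T).
Posterior: Gamma(5.73+6, 16.38+25.2) = Gamma(11.73, 41.58).
Mode = (α−1)/β = 0.2581.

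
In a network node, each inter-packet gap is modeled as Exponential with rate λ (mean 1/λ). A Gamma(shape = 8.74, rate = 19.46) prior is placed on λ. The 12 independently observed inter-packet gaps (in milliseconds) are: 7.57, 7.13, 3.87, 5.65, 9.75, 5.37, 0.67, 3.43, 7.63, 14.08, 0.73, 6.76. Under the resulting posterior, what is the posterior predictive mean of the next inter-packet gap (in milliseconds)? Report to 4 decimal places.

With a Gamma(shape α, rate β) prior on the exponential rate λ, the posterior after n observations with total T = Σxᵢ is Gamma(α+n, β+T).
Sum of observations T = 72.64 milliseconds; n = 12.
Posterior: Gamma(8.74+12, 19.46+72.64) = Gamma(20.74, 92.10).
The predictive distribution for the next observation is Lomax; its mean is β/(α−1) = 92.10/19.74 = 4.6657.

4.6657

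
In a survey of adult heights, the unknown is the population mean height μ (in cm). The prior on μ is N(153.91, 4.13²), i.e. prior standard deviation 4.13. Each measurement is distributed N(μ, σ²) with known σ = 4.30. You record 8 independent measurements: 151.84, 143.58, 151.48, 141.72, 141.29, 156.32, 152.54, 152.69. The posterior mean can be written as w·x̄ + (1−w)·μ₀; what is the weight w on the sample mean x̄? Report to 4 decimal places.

For Normal data with known variance σ², a Normal(μ₀, σ₀²) prior on μ is conjugate. Posterior precision = 1/σ₀² + n/σ²; posterior mean is the precision-weighted average of μ₀ and x̄.
σ₀² = 4.13² = 17.0569, σ² = 4.30² = 18.49. Prior precision 1/σ₀² = 1/17.0569; data precision n/σ² = 8/18.49.
w = (n/σ²)/(1/σ₀² + n/σ²) = n·σ₀²/(σ² + n·σ₀²) = 8·17.0569/(18.49 + 8·17.0569) = 136.4552/154.9452 = 0.8807.

0.8807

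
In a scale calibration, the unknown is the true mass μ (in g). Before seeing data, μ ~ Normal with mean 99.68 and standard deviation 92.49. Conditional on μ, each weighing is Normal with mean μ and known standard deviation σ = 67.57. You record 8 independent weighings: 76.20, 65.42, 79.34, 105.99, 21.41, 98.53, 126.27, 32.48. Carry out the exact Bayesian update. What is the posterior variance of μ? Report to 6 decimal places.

For Normal data with known variance σ², a Normal(μ₀, σ₀²) prior on μ is conjugate. Posterior precision = 1/σ₀² + n/σ²; posterior mean is the precision-weighted average of μ₀ and x̄.
σ₀² = 92.49² = 8554.4001, σ² = 67.57² = 4565.7049; σ² + n·σ₀² = 4565.7049 + 8·8554.4001 = 73000.9057.
Posterior precision = 1/σ₀² + n/σ² = 1/8554.4001 + 8/4565.7049 = (σ² + n·σ₀²)/(σ₀²σ²) = 73000.9057/(8554.4001·4565.7049); posterior variance σₙ² = σ₀²σ²/(σ² + n·σ₀²) = 8554.4001·4565.7049/73000.9057 = 535.018930.

535.018930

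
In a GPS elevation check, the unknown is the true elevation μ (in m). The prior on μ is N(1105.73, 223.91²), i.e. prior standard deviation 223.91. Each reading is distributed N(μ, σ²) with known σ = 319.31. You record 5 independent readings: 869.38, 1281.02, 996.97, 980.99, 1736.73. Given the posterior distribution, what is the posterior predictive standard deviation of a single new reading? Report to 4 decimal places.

For Normal data with known variance σ², a Normal(μ₀, σ₀²) prior on μ is conjugate. Posterior precision = 1/σ₀² + n/σ²; posterior mean is the precision-weighted average of μ₀ and x̄.
σ₀² = 223.91² = 50135.6881, σ² = 319.31² = 101958.8761; σ² + n·σ₀² = 101958.8761 + 5·50135.6881 = 352637.3166.
Posterior precision = 1/σ₀² + n/σ² = 1/50135.6881 + 5/101958.8761 = (σ² + n·σ₀²)/(σ₀²σ²) = 352637.3166/(50135.6881·101958.8761); posterior variance σₙ² = σ₀²σ²/(σ² + n·σ₀²) = 50135.6881·101958.8761/352637.3166 = 14495.852170.
Predictive variance for one new observation = σₙ² + σ² = 50135.6881·101958.8761/352637.3166 + 101958.8761 = σ²·(σ₀² + 352637.3166)/352637.3166 = 101958.8761·402773.0047/352637.3166 = 116454.728270; SD = √(101958.8761·402773.0047/352637.3166) = 341.2546.

341.2546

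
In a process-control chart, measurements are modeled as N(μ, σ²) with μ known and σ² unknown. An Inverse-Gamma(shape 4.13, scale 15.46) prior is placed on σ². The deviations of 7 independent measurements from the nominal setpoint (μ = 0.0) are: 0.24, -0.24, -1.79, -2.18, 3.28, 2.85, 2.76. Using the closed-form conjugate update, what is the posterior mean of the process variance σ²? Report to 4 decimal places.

With known mean μ and an Inverse-Gamma(α, β) prior on σ², the Normal likelihood is conjugate: posterior is Inv-Gamma(α + n/2, β + Σ(xᵢ−μ)²/2).
Σ(xᵢ−μ)² = (0.24)² + (-0.24)² + (-1.79)² + (-2.18)² + (3.28)² + (2.85)² + (2.76)² = 34.5702.
Posterior: Inv-Gamma(4.13 + 7/2, 15.46 + 34.5702/2) = Inv-Gamma(7.63, 32.74510).
E[σ²|data] = β/(α−1) = 32.74510/6.63 = 4.9389.

4.9389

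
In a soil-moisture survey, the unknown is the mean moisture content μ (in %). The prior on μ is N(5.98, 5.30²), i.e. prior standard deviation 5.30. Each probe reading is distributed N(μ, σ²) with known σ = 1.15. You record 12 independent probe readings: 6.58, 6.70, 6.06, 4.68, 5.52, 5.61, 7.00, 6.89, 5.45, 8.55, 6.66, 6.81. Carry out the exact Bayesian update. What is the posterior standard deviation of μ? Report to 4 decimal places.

For Normal data with known variance σ², a Normal(μ₀, σ₀²) prior on μ is conjugate. Posterior precision = 1/σ₀² + n/σ²; posterior mean is the precision-weighted average of μ₀ and x̄.
σ₀² = 5.30² = 28.09, σ² = 1.15² = 1.3225; σ² + n·σ₀² = 1.3225 + 12·28.09 = 338.4025.
Posterior precision = 1/σ₀² + n/σ² = 1/28.09 + 12/1.3225 = (σ² + n·σ₀²)/(σ₀²σ²) = 338.4025/(28.09·1.3225); posterior variance σₙ² = σ₀²σ²/(σ² + n·σ₀²) = 28.09·1.3225/338.4025 = 0.109778.
Posterior SD = √σₙ² = √(28.09·1.3225/338.4025) = 0.3313.

0.3313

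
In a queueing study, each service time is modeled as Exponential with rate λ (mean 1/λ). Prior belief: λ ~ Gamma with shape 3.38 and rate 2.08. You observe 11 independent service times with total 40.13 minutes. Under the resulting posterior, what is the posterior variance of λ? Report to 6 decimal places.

With a Gamma(shape α, rate β) prior on the exponential rate λ, the posterior after n observations with total T = Σxᵢ is Gamma(α+n, β+T).
Posterior: Gamma(3.38+11, 2.08+40.13) = Gamma(14.38, 42.21).
Var = α/β² = 0.008071.

0.008071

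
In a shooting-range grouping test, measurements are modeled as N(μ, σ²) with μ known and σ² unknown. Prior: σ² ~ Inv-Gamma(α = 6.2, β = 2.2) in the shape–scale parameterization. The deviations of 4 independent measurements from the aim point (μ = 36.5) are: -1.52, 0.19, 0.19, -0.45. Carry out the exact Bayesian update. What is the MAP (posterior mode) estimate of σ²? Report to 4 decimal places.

With known mean μ and an Inverse-Gamma(α, β) prior on σ², the Normal likelihood is conjugate: posterior is Inv-Gamma(α + n/2, β + Σ(xᵢ−μ)²/2).
Σ(xᵢ−μ)² = (-1.52)² + (0.19)² + (0.19)² + (-0.45)² = 2.5851.
Posterior: Inv-Gamma(6.2 + 4/2, 2.2 + 2.5851/2) = Inv-Gamma(8.20, 3.49255).
Mode = β/(α+1) = 3.49255/9.20 = 0.3796.

0.3796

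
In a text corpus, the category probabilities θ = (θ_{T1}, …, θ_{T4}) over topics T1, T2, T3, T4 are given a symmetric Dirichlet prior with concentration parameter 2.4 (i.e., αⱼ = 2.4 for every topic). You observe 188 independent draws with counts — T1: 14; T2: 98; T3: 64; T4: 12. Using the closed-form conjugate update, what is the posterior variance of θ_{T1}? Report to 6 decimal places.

0.000383

The Dirichlet prior is conjugate to the Multinomial likelihood: each posterior αⱼ = prior αⱼ + observed count nⱼ.
Posterior concentration: (16.4, 100.4, 66.4, 14.4), total = 197.6.
Var[θ_j] = α_j(Σα−α_j)/((Σα)²(Σα+1)) = 16.4·181.2/(197.6²·198.6) = 0.000383.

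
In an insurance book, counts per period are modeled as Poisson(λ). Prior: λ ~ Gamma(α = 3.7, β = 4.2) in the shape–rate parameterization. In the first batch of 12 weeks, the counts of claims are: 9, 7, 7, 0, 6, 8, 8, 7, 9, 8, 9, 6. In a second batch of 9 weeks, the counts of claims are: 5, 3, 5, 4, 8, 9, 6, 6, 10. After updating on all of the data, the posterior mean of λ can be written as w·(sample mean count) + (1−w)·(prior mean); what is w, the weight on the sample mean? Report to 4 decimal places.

With a Gamma(shape α, rate β) prior, the Poisson likelihood is conjugate: the posterior is Gamma(α + ΣXᵢ, β + n).
Total number of weeks: n = 12 + 9 = 21.
Posterior mean = (α₀+S)/(β₀+n) = [n/(β₀+n)]·(S/n) + [β₀/(β₀+n)]·(α₀/β₀), so only n and β₀ enter the weight.
Weight on data w = n/(β₀+n) = 21/(4.2+21) = 21/25.2 = 0.8333.

0.8333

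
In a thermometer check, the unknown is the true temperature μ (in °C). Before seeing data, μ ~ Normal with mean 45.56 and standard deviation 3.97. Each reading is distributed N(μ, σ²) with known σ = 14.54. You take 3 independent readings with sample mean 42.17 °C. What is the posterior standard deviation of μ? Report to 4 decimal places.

For Normal data with known variance σ², a Normal(μ₀, σ₀²) prior on μ is conjugate. Posterior precision = 1/σ₀² + n/σ²; posterior mean is the precision-weighted average of μ₀ and x̄.
σ₀² = 3.97² = 15.7609, σ² = 14.54² = 211.4116; σ² + n·σ₀² = 211.4116 + 3·15.7609 = 258.6943.
Posterior precision = 1/σ₀² + n/σ² = 1/15.7609 + 3/211.4116 = (σ² + n·σ₀²)/(σ₀²σ²) = 258.6943/(15.7609·211.4116); posterior variance σₙ² = σ₀²σ²/(σ² + n·σ₀²) = 15.7609·211.4116/258.6943 = 12.880211.
Posterior SD = √σₙ² = √(15.7609·211.4116/258.6943) = 3.5889.

3.5889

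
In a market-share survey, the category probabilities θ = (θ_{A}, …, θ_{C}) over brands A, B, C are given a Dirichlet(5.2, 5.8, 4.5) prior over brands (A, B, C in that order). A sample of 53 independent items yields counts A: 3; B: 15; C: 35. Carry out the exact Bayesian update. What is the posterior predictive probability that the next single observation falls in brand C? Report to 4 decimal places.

0.5766

The Dirichlet prior is conjugate to the Multinomial likelihood: each posterior αⱼ = prior αⱼ + observed count nⱼ.
Posterior concentration: (8.2, 20.8, 39.5), total = 68.5.
P(next = C | data) = α_{C}/Σα = 0.5766.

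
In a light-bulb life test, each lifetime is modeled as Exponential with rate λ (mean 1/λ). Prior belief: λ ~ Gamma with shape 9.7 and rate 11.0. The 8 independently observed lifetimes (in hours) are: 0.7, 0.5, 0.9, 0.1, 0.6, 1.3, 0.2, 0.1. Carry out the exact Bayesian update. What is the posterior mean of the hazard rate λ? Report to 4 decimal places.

1.1494

With a Gamma(shape α, rate β) prior on the exponential rate λ, the posterior after n observations with total T = Σxᵢ is Gamma(α+n, β+T).
Sum of observations T = 4.4 hours; n = 8.
Posterior: Gamma(9.7+8, 11.0+4.4) = Gamma(17.7, 15.4).
Posterior mean of λ = α/β = 17.7/15.4 = 1.1494.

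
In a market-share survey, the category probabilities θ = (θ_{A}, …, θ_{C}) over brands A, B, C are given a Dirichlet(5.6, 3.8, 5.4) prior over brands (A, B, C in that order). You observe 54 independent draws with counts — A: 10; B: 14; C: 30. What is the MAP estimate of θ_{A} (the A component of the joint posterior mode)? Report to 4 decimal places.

0.2219

The Dirichlet prior is conjugate to the Multinomial likelihood: each posterior αⱼ = prior αⱼ + observed count nⱼ.
Posterior concentration: (15.6, 17.8, 35.4), total = 68.8.
Joint mode component: (α_{A}−1)/(Σα−K) = 14.6/65.8 = 0.2219.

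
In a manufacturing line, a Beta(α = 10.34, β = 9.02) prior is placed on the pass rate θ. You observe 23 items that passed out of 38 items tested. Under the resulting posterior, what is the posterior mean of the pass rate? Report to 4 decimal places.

The Beta prior is conjugate to a Binomial/Bernoulli likelihood; the update adds successes to α and failures to β.
Posterior: Beta(α+k, β+n−k) = Beta(10.34+23, 9.02+15) = Beta(33.34, 24.02).
Posterior mean = α/(α+β) = 33.34/57.36 = 0.5812.

0.5812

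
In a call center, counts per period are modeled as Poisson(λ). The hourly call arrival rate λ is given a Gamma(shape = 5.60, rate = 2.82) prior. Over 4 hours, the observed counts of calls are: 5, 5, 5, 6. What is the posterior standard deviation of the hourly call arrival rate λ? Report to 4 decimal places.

0.7562

With a Gamma(shape α, rate β) prior, the Poisson likelihood is conjugate: the posterior is Gamma(α + ΣXᵢ, β + n).
Sum of counts S = 21 over n = 4 hours.
Posterior: Gamma(α+S, β+n) = Gamma(5.60+21, 2.82+4) = Gamma(26.60, 6.82).
SD = √α/β = √26.60/6.82 = 0.7562.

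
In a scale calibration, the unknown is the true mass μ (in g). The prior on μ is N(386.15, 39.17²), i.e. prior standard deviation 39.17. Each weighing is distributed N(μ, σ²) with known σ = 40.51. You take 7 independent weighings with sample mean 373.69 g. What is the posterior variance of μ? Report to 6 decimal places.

For Normal data with known variance σ², a Normal(μ₀, σ₀²) prior on μ is conjugate. Posterior precision = 1/σ₀² + n/σ²; posterior mean is the precision-weighted average of μ₀ and x̄.
σ₀² = 39.17² = 1534.2889, σ² = 40.51² = 1641.0601; σ² + n·σ₀² = 1641.0601 + 7·1534.2889 = 12381.0824.
Posterior precision = 1/σ₀² + n/σ² = 1/1534.2889 + 7/1641.0601 = (σ² + n·σ₀²)/(σ₀²σ²) = 12381.0824/(1534.2889·1641.0601); posterior variance σₙ² = σ₀²σ²/(σ² + n·σ₀²) = 1534.2889·1641.0601/12381.0824 = 203.363504.

203.363504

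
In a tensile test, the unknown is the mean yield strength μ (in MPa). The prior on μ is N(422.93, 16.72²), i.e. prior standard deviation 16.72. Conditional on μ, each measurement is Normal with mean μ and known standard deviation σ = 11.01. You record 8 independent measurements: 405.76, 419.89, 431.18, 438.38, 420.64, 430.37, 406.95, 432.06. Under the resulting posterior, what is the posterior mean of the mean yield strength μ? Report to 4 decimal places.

For Normal data with known variance σ², a Normal(μ₀, σ₀²) prior on μ is conjugate. Posterior precision = 1/σ₀² + n/σ²; posterior mean is the precision-weighted average of μ₀ and x̄.
Σxᵢ = 405.76 + 419.89 + 431.18 + 438.38 + 420.64 + 430.37 + 406.95 + 432.06 = 3385.23, so n·x̄ = 3385.23.
σ₀² = 16.72² = 279.5584, σ² = 11.01² = 121.2201; σ² + n·σ₀² = 121.2201 + 8·279.5584 = 2357.6873.
Posterior mean = (μ₀/σ₀² + n·x̄/σ²)/(1/σ₀² + n/σ²) = (σ²·μ₀ + σ₀²·n·x̄)/(σ² + n·σ₀²) = (121.2201·422.93 + 279.5584·3385.23)/2357.6873 = 997637.099325/2357.6873 = 423.1422.

423.1422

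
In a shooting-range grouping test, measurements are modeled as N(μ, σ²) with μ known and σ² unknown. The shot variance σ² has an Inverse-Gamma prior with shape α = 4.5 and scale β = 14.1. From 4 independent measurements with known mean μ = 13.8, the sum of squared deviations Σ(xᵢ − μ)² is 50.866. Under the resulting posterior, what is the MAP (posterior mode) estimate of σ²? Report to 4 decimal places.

5.2711

With known mean μ and an Inverse-Gamma(α, β) prior on σ², the Normal likelihood is conjugate: posterior is Inv-Gamma(α + n/2, β + Σ(xᵢ−μ)²/2).
Posterior: Inv-Gamma(4.5 + 4/2, 14.1 + 50.866/2) = Inv-Gamma(6.50, 39.5330).
Mode = β/(α+1) = 39.5330/7.50 = 5.2711.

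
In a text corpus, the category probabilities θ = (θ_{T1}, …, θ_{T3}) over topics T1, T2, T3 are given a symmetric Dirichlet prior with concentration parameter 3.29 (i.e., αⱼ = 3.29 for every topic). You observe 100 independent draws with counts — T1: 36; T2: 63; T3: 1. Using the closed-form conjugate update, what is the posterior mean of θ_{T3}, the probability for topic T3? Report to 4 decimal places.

0.0390

The Dirichlet prior is conjugate to the Multinomial likelihood: each posterior αⱼ = prior αⱼ + observed count nⱼ.
Posterior concentration: (39.29, 66.29, 4.29), total = 109.87.
E[θ_{T3}|data] = α_{T3}/Σα = 4.29/109.87 = 0.0390.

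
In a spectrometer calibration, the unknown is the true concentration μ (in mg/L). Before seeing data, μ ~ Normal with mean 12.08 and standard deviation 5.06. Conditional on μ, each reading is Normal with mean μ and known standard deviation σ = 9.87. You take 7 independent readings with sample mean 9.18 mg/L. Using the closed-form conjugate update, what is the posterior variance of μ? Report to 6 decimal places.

For Normal data with known variance σ², a Normal(μ₀, σ₀²) prior on μ is conjugate. Posterior precision = 1/σ₀² + n/σ²; posterior mean is the precision-weighted average of μ₀ and x̄.
σ₀² = 5.06² = 25.6036, σ² = 9.87² = 97.4169; σ² + n·σ₀² = 97.4169 + 7·25.6036 = 276.6421.
Posterior precision = 1/σ₀² + n/σ² = 1/25.6036 + 7/97.4169 = (σ² + n·σ₀²)/(σ₀²σ²) = 276.6421/(25.6036·97.4169); posterior variance σₙ² = σ₀²σ²/(σ² + n·σ₀²) = 25.6036·97.4169/276.6421 = 9.016066.

9.016066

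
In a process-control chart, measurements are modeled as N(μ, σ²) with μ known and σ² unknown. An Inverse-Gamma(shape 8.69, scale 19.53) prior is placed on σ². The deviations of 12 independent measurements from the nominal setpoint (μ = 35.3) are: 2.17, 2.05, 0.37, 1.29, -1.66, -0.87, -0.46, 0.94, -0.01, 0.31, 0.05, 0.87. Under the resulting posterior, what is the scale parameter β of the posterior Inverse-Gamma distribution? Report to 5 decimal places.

With known mean μ and an Inverse-Gamma(α, β) prior on σ², the Normal likelihood is conjugate: posterior is Inv-Gamma(α + n/2, β + Σ(xᵢ−μ)²/2).
Σ(xᵢ−μ)² = (2.17)² + (2.05)² + (0.37)² + (1.29)² + (-1.66)² + (-0.87)² + (-0.46)² + (0.94)² + (-0.01)² + (0.31)² + (0.05)² + (0.87)² = 16.1757.
Posterior: Inv-Gamma(8.69 + 12/2, 19.53 + 16.1757/2) = Inv-Gamma(14.69, 27.61785).
Posterior β = 27.61785.

27.61785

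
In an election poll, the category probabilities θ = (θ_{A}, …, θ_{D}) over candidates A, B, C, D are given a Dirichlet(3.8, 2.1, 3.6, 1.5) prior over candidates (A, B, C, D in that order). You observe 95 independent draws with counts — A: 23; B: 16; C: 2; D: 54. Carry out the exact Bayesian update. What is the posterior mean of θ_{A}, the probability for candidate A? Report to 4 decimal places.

The Dirichlet prior is conjugate to the Multinomial likelihood: each posterior αⱼ = prior αⱼ + observed count nⱼ.
Posterior concentration: (26.8, 18.1, 5.6, 55.5), total = 106.0.
E[θ_{A}|data] = α_{A}/Σα = 26.8/106.0 = 0.2528.

0.2528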